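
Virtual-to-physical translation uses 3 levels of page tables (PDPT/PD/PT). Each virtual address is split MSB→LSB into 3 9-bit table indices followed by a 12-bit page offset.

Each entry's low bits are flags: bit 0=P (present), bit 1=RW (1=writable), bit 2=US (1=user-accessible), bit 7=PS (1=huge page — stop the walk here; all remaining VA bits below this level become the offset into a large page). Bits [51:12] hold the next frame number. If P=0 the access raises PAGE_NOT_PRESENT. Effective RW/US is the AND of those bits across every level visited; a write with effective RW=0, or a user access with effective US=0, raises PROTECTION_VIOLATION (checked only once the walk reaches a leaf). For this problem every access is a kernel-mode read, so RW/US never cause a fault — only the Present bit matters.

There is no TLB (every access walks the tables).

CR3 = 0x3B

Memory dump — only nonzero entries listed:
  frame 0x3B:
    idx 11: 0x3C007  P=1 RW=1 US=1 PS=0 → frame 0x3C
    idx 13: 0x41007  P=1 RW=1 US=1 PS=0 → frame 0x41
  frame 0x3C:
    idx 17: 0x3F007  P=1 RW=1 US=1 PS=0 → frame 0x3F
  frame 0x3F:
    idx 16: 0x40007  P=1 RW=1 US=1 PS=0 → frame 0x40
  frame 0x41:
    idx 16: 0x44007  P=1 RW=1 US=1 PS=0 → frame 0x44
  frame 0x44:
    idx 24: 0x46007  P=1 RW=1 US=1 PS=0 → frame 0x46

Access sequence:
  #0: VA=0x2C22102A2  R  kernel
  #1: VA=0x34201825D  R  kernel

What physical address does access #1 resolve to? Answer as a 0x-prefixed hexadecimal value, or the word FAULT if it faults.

Trace:
#0 VA=0x2C22102A2 (r,kernel):
  [0] read 0x3B idx=11: raw=0x3C007 flags P=1 W=1 U=1 S=0
  [1] read 0x3C idx=17: raw=0x3F007 flags P=1 W=1 U=1 S=0
  [2] read 0x3F idx=16: raw=0x40007 flags P=1 W=1 U=1 S=0
  ✓ 0x402A2  — 3 lookups
#1 VA=0x34201825D (r,kernel):
  [0] read 0x3B idx=13: raw=0x41007 flags P=1 W=1 U=1 S=0
  [1] read 0x41 idx=16: raw=0x44007 flags P=1 W=1 U=1 S=0
  [2] read 0x44 idx=24: raw=0x46007 flags P=1 W=1 U=1 S=0
  ✓ 0x4625D  — 3 lookups

Access #1 PA: 0x4625D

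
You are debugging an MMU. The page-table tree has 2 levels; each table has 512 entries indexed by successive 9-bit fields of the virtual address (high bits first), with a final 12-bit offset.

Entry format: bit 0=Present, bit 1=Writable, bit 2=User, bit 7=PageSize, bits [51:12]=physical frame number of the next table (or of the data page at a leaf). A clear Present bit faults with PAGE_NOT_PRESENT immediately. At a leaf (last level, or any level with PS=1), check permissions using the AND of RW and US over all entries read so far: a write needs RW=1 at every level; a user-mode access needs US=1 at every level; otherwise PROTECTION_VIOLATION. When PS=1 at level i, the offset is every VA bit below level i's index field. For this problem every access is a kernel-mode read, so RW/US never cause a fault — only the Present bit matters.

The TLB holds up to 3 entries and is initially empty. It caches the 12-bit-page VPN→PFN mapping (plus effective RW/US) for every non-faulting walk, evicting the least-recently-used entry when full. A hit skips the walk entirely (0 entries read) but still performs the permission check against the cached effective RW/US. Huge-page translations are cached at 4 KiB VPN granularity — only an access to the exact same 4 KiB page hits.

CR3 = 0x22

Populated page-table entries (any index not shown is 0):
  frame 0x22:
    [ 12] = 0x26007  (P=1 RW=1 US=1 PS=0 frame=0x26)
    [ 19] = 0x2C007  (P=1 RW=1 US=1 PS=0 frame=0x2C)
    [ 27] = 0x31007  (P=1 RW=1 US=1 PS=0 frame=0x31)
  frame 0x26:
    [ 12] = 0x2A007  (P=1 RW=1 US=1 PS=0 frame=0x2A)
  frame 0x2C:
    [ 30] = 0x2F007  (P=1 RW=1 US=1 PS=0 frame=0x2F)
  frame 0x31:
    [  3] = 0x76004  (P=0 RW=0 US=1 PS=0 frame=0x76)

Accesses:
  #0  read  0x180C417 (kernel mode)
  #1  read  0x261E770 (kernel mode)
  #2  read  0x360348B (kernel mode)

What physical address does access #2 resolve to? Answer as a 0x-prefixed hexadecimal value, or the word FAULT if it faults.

Per-access translation:
#0 VA=0x180C417 (r,kernel):
  L0: frame=0x22 idx=12 entry=0x26007 [P=1 RW=1 US=1 PS=0]
  L1: frame=0x26 idx=12 entry=0x2A007 [P=1 RW=1 US=1 PS=0]
  ⇒ phys 0x2A417  [2 reads]
#1 VA=0x261E770 (r,kernel):
  L0: frame=0x22 idx=19 entry=0x2C007 [P=1 RW=1 US=1 PS=0]
  L1: frame=0x2C idx=30 entry=0x2F007 [P=1 RW=1 US=1 PS=0]
  ⇒ phys 0x2F770  [2 reads]
#2 VA=0x360348B (r,kernel):
  L0: frame=0x22 idx=27 entry=0x31007 [P=1 RW=1 US=1 PS=0]
  L1: frame=0x31 idx=3 entry=0x76004 [P=0 RW=0 US=1 PS=0]
  → PAGE_NOT_PRESENT  (2 entries read)

Access #2 PA: FAULT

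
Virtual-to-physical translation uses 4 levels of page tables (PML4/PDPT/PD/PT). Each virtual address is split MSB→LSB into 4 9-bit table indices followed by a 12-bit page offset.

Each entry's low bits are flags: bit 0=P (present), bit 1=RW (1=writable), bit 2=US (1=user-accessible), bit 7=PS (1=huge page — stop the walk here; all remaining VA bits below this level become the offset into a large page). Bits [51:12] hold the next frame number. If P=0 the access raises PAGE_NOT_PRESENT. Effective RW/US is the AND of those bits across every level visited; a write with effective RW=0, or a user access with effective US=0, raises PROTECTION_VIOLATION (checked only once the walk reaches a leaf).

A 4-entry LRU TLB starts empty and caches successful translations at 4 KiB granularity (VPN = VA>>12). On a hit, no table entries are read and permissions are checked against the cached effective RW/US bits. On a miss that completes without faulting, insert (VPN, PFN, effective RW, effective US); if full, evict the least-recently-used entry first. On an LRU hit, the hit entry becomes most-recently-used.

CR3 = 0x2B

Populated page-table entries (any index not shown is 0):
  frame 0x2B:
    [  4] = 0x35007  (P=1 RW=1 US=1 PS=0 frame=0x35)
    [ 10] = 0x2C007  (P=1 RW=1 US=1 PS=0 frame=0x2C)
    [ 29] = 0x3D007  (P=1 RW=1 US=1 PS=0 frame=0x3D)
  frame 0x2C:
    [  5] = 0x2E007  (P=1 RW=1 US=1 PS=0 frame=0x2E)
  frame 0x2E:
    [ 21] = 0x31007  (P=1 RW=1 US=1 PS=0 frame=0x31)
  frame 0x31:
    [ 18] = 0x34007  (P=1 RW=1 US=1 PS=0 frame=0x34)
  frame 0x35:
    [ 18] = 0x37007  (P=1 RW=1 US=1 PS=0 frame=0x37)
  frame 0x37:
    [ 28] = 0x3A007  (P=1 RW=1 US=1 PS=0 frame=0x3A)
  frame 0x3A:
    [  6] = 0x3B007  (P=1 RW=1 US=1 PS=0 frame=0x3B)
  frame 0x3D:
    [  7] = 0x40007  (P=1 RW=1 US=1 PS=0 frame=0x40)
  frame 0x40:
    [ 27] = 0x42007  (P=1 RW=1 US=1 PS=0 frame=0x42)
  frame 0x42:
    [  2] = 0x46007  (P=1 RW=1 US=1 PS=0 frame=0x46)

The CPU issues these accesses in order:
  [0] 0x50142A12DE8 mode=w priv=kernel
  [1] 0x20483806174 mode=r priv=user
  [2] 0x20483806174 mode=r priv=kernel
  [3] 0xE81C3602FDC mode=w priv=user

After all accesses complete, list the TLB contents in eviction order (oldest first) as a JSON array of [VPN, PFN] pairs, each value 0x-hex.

Walk each access:
#0 VA=0x50142A12DE8 (w,kernel):
  L0 @0x2B[10] → 0x2C007  P=1,RW=1,US=1,PS=0
  L1 @0x2C[5] → 0x2E007  P=1,RW=1,US=1,PS=0
  L2 @0x2E[21] → 0x31007  P=1,RW=1,US=1,PS=0
  L3 @0x31[18] → 0x34007  P=1,RW=1,US=1,PS=0
  → PA=0x34DE8  (4 entries read)
#1 VA=0x20483806174 (r,user):
  L0 @0x2B[4] → 0x35007  P=1,RW=1,US=1,PS=0
  L1 @0x35[18] → 0x37007  P=1,RW=1,US=1,PS=0
  L2 @0x37[28] → 0x3A007  P=1,RW=1,US=1,PS=0
  L3 @0x3A[6] → 0x3B007  P=1,RW=1,US=1,PS=0
  → PA=0x3B174  (4 entries read)
#2 VA=0x20483806174 (r,kernel):
  TLB hit vpn=0x20483806 → PA=0x3B174
#3 VA=0xE81C3602FDC (w,user):
  L0 @0x2B[29] → 0x3D007  P=1,RW=1,US=1,PS=0
  L1 @0x3D[7] → 0x40007  P=1,RW=1,US=1,PS=0
  L2 @0x40[27] → 0x42007  P=1,RW=1,US=1,PS=0
  L3 @0x42[2] → 0x46007  P=1,RW=1,US=1,PS=0
  → PA=0x46FDC  (4 entries read)

TLB: [["0x50142A12", "0x34"], ["0x20483806", "0x3B"], ["0xE81C3602", "0x46"]]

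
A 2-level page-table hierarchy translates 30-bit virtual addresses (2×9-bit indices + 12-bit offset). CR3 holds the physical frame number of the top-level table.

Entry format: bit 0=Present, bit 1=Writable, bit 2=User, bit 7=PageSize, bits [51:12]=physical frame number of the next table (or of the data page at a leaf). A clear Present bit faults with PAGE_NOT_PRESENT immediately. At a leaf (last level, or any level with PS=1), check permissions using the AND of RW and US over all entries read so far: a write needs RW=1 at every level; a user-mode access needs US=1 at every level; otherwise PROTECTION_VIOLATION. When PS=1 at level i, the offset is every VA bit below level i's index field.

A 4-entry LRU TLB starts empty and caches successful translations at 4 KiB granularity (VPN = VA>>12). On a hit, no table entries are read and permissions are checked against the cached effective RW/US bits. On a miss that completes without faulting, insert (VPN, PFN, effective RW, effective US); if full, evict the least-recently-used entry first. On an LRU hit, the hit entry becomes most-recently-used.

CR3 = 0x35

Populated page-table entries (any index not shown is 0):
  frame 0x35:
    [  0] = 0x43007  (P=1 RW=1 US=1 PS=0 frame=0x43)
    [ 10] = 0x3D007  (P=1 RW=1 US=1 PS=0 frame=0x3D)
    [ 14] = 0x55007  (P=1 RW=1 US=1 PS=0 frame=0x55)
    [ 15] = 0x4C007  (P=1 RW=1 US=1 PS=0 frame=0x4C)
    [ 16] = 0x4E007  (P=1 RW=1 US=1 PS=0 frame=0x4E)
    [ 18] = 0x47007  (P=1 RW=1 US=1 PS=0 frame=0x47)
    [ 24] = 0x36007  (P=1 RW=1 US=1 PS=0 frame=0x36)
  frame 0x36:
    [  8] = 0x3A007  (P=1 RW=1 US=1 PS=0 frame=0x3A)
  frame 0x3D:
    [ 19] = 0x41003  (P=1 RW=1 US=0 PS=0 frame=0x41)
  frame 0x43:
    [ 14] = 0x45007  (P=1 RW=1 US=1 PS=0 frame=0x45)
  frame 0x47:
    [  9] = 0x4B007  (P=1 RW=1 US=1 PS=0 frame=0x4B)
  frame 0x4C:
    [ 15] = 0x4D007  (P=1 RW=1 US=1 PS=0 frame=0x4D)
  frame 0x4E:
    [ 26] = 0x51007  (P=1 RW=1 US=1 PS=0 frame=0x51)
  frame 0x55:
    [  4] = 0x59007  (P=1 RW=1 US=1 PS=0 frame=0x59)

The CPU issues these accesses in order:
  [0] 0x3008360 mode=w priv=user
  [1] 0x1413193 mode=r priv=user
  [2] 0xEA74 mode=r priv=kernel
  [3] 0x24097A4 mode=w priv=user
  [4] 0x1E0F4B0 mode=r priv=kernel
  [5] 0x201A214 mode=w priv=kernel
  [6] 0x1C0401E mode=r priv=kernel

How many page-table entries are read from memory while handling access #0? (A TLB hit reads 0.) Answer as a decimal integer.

Walk each access:
#0 VA=0x3008360 (w,user):
  L0: frame=0x35 idx=24 entry=0x36007 [P=1 RW=1 US=1 PS=0]
  L1: frame=0x36 idx=8 entry=0x3A007 [P=1 RW=1 US=1 PS=0]
  ⇒ phys 0x3A360  [2 reads]
#1 VA=0x1413193 (r,user):
  L0: frame=0x35 idx=10 entry=0x3D007 [P=1 RW=1 US=1 PS=0]
  L1: frame=0x3D idx=19 entry=0x41003 [P=1 RW=1 US=0 PS=0]
  ⇒ fault: PROTECTION_VIOLATION  — 2 lookups
#2 VA=0xEA74 (r,kernel):
  L0: frame=0x35 idx=0 entry=0x43007 [P=1 RW=1 US=1 PS=0]
  L1: frame=0x43 idx=14 entry=0x45007 [P=1 RW=1 US=1 PS=0]
  ⇒ phys 0x45A74  [2 reads]
#3 VA=0x24097A4 (w,user):
  L0: frame=0x35 idx=18 entry=0x47007 [P=1 RW=1 US=1 PS=0]
  L1: frame=0x47 idx=9 entry=0x4B007 [P=1 RW=1 US=1 PS=0]
  ⇒ phys 0x4B7A4  [2 reads]
#4 VA=0x1E0F4B0 (r,kernel):
  L0: frame=0x35 idx=15 entry=0x4C007 [P=1 RW=1 US=1 PS=0]
  L1: frame=0x4C idx=15 entry=0x4D007 [P=1 RW=1 US=1 PS=0]
  ⇒ phys 0x4D4B0  [2 reads]
#5 VA=0x201A214 (w,kernel):
  L0: frame=0x35 idx=16 entry=0x4E007 [P=1 RW=1 US=1 PS=0]
  L1: frame=0x4E idx=26 entry=0x51007 [P=1 RW=1 US=1 PS=0]
  ⇒ phys 0x51214  [2 reads]
#6 VA=0x1C0401E (r,kernel):
  L0: frame=0x35 idx=14 entry=0x55007 [P=1 RW=1 US=1 PS=0]
  L1: frame=0x55 idx=4 entry=0x59007 [P=1 RW=1 US=1 PS=0]
  ⇒ phys 0x5901E  [2 reads]

Entries read for #0: 2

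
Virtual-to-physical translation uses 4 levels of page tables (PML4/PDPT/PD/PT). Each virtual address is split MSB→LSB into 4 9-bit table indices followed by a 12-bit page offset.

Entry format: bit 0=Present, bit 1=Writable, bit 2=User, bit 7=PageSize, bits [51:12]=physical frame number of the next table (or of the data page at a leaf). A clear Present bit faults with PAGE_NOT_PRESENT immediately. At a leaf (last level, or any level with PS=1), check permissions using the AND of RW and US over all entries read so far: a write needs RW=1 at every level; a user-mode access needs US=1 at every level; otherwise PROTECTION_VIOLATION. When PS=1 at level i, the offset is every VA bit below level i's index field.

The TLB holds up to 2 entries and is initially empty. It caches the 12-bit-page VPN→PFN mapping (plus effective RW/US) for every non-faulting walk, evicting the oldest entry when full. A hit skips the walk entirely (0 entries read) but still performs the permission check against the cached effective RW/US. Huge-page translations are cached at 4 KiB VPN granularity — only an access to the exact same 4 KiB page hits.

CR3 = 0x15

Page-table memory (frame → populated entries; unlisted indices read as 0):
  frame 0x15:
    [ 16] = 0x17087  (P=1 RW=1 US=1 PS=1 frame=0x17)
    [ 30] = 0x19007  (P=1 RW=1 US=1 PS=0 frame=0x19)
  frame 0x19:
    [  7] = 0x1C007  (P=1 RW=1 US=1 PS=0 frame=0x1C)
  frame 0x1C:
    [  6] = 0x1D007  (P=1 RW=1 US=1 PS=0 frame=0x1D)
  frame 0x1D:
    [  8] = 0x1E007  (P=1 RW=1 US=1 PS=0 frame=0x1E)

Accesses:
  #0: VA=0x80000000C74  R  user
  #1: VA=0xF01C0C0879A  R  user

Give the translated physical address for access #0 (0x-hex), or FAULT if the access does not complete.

Walk each access:
#0 VA=0x80000000C74 (r,user):
  L0 @0x15[16] → 0x17087  P=1,RW=1,US=1,PS=1
  → PA=0x17C74 (huge @L0)  (1 entries read)
#1 VA=0xF01C0C0879A (r,user):
  L0 @0x15[30] → 0x19007  P=1,RW=1,US=1,PS=0
  L1 @0x19[7] → 0x1C007  P=1,RW=1,US=1,PS=0
  L2 @0x1C[6] → 0x1D007  P=1,RW=1,US=1,PS=0
  L3 @0x1D[8] → 0x1E007  P=1,RW=1,US=1,PS=0
  → PA=0x1E79A  (4 entries read)

Access #0 PA: 0x17C74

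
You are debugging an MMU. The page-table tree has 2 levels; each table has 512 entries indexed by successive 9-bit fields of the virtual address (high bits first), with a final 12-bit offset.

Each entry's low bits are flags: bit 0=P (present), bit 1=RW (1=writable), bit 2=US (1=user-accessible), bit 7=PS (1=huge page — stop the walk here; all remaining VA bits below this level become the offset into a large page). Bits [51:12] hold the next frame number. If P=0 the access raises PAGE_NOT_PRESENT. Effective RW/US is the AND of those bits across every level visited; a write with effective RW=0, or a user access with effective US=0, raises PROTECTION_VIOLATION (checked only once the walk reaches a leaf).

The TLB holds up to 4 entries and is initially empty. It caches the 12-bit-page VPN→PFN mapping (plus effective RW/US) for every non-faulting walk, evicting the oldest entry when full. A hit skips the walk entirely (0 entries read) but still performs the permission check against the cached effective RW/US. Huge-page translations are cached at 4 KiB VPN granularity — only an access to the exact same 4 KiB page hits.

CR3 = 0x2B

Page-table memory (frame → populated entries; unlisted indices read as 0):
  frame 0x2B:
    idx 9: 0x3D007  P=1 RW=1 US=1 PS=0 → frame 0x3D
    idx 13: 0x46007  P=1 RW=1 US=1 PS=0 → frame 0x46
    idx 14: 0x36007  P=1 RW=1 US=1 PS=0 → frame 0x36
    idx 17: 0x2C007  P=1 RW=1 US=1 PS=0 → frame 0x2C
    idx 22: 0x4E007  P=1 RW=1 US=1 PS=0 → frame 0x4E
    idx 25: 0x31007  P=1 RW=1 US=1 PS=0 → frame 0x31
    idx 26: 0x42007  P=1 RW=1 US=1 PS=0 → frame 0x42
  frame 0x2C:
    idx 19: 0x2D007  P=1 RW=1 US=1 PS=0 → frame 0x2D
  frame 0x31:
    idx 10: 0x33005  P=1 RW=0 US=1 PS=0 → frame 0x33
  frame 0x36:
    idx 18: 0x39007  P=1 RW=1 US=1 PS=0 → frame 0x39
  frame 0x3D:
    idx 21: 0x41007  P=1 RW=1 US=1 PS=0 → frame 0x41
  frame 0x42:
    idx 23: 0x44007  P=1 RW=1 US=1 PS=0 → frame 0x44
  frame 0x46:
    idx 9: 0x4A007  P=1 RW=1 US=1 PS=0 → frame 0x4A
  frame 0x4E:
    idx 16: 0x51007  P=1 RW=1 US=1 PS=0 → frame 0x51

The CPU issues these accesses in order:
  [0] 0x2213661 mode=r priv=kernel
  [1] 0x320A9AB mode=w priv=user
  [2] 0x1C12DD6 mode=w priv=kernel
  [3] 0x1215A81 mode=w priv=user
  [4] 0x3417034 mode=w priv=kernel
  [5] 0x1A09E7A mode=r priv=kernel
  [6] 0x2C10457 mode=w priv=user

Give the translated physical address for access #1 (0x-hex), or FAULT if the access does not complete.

Walk each access:
#0 VA=0x2213661 (r,kernel):
  [0] read 0x2B idx=17: raw=0x2C007 flags P=1 W=1 U=1 S=0
  [1] read 0x2C idx=19: raw=0x2D007 flags P=1 W=1 U=1 S=0
  ⇒ phys 0x2D661  [2 reads]
#1 VA=0x320A9AB (w,user):
  [0] read 0x2B idx=25: raw=0x31007 flags P=1 W=1 U=1 S=0
  [1] read 0x31 idx=10: raw=0x33005 flags P=1 W=0 U=1 S=0
  → PROTECTION_VIOLATION  (2 entries read)
#2 VA=0x1C12DD6 (w,kernel):
  [0] read 0x2B idx=14: raw=0x36007 flags P=1 W=1 U=1 S=0
  [1] read 0x36 idx=18: raw=0x39007 flags P=1 W=1 U=1 S=0
  ⇒ phys 0x39DD6  [2 reads]
#3 VA=0x1215A81 (w,user):
  [0] read 0x2B idx=9: raw=0x3D007 flags P=1 W=1 U=1 S=0
  [1] read 0x3D idx=21: raw=0x41007 flags P=1 W=1 U=1 S=0
  ⇒ phys 0x41A81  [2 reads]
#4 VA=0x3417034 (w,kernel):
  [0] read 0x2B idx=26: raw=0x42007 flags P=1 W=1 U=1 S=0
  [1] read 0x42 idx=23: raw=0x44007 flags P=1 W=1 U=1 S=0
  ⇒ phys 0x44034  [2 reads]
#5 VA=0x1A09E7A (r,kernel):
  [0] read 0x2B idx=13: raw=0x46007 flags P=1 W=1 U=1 S=0
  [1] read 0x46 idx=9: raw=0x4A007 flags P=1 W=1 U=1 S=0
  ⇒ phys 0x4AE7A  [2 reads]
#6 VA=0x2C10457 (w,user):
  [0] read 0x2B idx=22: raw=0x4E007 flags P=1 W=1 U=1 S=0
  [1] read 0x4E idx=16: raw=0x51007 flags P=1 W=1 U=1 S=0
  ⇒ phys 0x51457  [2 reads]

Access #1 PA: FAULT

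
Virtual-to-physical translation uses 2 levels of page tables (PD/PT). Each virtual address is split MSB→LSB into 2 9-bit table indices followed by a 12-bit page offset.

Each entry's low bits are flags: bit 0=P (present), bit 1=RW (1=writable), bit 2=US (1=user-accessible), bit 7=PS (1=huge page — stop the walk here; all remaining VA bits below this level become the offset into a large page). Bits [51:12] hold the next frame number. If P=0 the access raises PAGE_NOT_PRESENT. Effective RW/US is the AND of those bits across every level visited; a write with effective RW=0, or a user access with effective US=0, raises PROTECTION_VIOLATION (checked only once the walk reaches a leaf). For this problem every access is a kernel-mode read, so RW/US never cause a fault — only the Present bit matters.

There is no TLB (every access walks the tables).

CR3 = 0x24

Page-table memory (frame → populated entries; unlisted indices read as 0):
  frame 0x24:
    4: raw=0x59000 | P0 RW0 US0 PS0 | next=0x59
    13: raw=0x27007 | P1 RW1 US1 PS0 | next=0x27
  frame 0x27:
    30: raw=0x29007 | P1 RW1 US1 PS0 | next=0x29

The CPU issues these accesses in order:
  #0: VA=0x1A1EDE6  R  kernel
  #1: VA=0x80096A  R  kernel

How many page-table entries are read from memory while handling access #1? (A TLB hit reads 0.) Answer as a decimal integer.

Trace:
#0 VA=0x1A1EDE6 (r,kernel):
  lvl0: tbl 0x24, slot 13 ⇒ 0x27007 (P1/RW1/US1/PS0)
  lvl1: tbl 0x27, slot 30 ⇒ 0x29007 (P1/RW1/US1/PS0)
  ⇒ phys 0x29DE6  [2 reads]
#1 VA=0x80096A (r,kernel):
  lvl0: tbl 0x24, slot 4 ⇒ 0x59000 (P0/RW0/US0/PS0)
  → PAGE_NOT_PRESENT  (1 entries read)

Entries read for #1: 1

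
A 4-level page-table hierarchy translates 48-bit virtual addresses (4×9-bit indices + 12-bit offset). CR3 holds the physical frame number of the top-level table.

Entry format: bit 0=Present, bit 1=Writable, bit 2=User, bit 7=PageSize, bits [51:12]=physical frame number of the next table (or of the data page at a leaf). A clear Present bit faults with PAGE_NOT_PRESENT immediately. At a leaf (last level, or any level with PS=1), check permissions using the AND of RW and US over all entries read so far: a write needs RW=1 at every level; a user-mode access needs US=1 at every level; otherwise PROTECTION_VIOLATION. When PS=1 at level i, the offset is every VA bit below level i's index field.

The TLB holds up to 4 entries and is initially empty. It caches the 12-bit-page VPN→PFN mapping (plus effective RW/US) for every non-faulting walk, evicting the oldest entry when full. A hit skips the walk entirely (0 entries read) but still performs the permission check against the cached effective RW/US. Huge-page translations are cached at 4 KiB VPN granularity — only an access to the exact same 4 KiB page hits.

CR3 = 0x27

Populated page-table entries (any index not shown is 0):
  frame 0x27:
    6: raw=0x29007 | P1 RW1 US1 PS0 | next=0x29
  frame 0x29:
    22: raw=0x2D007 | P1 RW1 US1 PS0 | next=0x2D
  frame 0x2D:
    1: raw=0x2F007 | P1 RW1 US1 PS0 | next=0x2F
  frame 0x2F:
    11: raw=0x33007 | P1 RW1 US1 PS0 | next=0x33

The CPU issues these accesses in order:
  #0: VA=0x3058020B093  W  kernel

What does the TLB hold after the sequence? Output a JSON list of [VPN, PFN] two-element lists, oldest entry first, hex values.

Per-access translation:
#0 VA=0x3058020B093 (w,kernel):
  lvl0: tbl 0x27, slot 6 ⇒ 0x29007 (P1/RW1/US1/PS0)
  lvl1: tbl 0x29, slot 22 ⇒ 0x2D007 (P1/RW1/US1/PS0)
  lvl2: tbl 0x2D, slot 1 ⇒ 0x2F007 (P1/RW1/US1/PS0)
  lvl3: tbl 0x2F, slot 11 ⇒ 0x33007 (P1/RW1/US1/PS0)
  ⇒ phys 0x33093  [4 reads]

TLB: [["0x3058020B", "0x33"]]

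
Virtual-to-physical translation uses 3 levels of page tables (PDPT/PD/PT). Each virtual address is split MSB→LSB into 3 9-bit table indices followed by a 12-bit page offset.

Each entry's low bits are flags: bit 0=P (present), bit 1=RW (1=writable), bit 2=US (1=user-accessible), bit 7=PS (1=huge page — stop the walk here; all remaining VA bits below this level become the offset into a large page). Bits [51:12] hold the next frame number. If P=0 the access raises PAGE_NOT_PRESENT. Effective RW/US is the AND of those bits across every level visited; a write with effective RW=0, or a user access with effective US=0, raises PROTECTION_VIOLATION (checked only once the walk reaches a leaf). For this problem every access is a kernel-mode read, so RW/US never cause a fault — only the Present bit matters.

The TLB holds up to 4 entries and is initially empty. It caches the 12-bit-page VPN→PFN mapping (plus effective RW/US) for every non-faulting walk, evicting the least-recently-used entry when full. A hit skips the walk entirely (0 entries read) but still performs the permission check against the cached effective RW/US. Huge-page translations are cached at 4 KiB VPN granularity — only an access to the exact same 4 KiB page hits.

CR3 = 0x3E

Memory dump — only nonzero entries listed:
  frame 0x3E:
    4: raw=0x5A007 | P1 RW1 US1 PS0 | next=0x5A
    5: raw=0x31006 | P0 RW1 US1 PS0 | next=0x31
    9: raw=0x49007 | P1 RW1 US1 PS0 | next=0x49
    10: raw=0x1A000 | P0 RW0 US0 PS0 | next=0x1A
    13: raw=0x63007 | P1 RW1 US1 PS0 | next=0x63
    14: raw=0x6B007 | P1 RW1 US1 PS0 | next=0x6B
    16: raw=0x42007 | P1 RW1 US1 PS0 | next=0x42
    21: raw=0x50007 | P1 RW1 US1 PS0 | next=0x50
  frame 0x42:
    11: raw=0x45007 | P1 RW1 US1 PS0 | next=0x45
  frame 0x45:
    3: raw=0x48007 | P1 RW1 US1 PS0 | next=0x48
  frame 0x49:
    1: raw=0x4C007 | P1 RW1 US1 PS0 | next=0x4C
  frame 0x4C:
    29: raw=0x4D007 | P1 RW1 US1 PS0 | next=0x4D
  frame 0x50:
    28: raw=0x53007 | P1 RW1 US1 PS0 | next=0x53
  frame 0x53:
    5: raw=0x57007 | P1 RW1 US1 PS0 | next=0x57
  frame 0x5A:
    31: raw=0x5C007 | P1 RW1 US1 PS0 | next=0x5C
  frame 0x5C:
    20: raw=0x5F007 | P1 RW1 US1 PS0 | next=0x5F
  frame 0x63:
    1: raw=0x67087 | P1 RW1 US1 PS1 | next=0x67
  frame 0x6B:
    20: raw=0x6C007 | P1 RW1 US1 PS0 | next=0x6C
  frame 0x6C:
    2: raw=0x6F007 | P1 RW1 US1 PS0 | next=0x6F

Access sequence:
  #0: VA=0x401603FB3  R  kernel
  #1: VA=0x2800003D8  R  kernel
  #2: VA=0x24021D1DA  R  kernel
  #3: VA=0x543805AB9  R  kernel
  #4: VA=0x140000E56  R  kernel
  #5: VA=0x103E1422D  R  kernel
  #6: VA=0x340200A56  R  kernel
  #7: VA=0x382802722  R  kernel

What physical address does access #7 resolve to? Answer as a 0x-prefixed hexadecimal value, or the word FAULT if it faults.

Trace:
#0 VA=0x401603FB3 (r,kernel):
  lvl0: tbl 0x3E, slot 16 ⇒ 0x42007 (P1/RW1/US1/PS0)
  lvl1: tbl 0x42, slot 11 ⇒ 0x45007 (P1/RW1/US1/PS0)
  lvl2: tbl 0x45, slot 3 ⇒ 0x48007 (P1/RW1/US1/PS0)
  ✓ 0x48FB3  — 3 lookups
#1 VA=0x2800003D8 (r,kernel):
  lvl0: tbl 0x3E, slot 10 ⇒ 0x1A000 (P0/RW0/US0/PS0)
  ✗ PAGE_NOT_PRESENT  [1 reads]
#2 VA=0x24021D1DA (r,kernel):
  lvl0: tbl 0x3E, slot 9 ⇒ 0x49007 (P1/RW1/US1/PS0)
  lvl1: tbl 0x49, slot 1 ⇒ 0x4C007 (P1/RW1/US1/PS0)
  lvl2: tbl 0x4C, slot 29 ⇒ 0x4D007 (P1/RW1/US1/PS0)
  ✓ 0x4D1DA  — 3 lookups
#3 VA=0x543805AB9 (r,kernel):
  lvl0: tbl 0x3E, slot 21 ⇒ 0x50007 (P1/RW1/US1/PS0)
  lvl1: tbl 0x50, slot 28 ⇒ 0x53007 (P1/RW1/US1/PS0)
  lvl2: tbl 0x53, slot 5 ⇒ 0x57007 (P1/RW1/US1/PS0)
  ✓ 0x57AB9  — 3 lookups
#4 VA=0x140000E56 (r,kernel):
  lvl0: tbl 0x3E, slot 5 ⇒ 0x31006 (P0/RW1/US1/PS0)
  ✗ PAGE_NOT_PRESENT  [1 reads]
#5 VA=0x103E1422D (r,kernel):
  lvl0: tbl 0x3E, slot 4 ⇒ 0x5A007 (P1/RW1/US1/PS0)
  lvl1: tbl 0x5A, slot 31 ⇒ 0x5C007 (P1/RW1/US1/PS0)
  lvl2: tbl 0x5C, slot 20 ⇒ 0x5F007 (P1/RW1/US1/PS0)
  ✓ 0x5F22D  — 3 lookups
#6 VA=0x340200A56 (r,kernel):
  lvl0: tbl 0x3E, slot 13 ⇒ 0x63007 (P1/RW1/US1/PS0)
  lvl1: tbl 0x63, slot 1 ⇒ 0x67087 (P1/RW1/US1/PS1)
  ✓ 0x67A56 (huge @L1)  — 2 lookups
#7 VA=0x382802722 (r,kernel):
  lvl0: tbl 0x3E, slot 14 ⇒ 0x6B007 (P1/RW1/US1/PS0)
  lvl1: tbl 0x6B, slot 20 ⇒ 0x6C007 (P1/RW1/US1/PS0)
  lvl2: tbl 0x6C, slot 2 ⇒ 0x6F007 (P1/RW1/US1/PS0)
  ✓ 0x6F722  — 3 lookups

Access #7 PA: 0x6F722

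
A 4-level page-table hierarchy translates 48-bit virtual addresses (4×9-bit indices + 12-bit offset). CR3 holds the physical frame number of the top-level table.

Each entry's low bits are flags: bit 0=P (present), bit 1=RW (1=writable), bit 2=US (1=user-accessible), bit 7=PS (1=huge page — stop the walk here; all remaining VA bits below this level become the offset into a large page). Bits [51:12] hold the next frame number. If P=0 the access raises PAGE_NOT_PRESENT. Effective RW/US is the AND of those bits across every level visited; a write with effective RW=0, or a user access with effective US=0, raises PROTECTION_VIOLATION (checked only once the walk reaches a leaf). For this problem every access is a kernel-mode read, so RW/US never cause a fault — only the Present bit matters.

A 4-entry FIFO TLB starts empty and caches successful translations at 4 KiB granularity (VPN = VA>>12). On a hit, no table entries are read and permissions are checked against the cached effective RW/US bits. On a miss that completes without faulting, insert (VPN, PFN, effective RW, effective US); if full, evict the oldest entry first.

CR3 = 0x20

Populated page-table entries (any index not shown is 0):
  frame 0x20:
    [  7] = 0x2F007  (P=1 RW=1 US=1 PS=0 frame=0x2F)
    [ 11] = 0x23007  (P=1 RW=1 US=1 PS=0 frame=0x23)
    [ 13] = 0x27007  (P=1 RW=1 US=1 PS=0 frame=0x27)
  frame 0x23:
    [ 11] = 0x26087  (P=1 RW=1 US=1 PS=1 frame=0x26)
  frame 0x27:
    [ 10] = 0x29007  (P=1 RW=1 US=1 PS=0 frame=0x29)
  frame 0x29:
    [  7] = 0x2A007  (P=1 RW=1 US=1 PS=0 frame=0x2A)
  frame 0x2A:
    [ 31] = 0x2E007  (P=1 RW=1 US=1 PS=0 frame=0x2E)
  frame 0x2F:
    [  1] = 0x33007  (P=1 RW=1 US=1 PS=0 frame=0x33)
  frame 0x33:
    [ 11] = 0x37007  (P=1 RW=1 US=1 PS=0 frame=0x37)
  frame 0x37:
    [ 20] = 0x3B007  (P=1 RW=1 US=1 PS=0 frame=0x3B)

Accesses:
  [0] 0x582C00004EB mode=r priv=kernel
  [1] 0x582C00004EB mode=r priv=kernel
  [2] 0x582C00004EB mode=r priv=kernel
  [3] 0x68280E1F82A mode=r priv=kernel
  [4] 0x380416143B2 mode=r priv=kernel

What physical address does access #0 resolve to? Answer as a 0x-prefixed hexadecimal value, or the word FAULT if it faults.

Walk each access:
#0 VA=0x582C00004EB (r,kernel):
  lvl0: tbl 0x20, slot 11 ⇒ 0x23007 (P1/RW1/US1/PS0)
  lvl1: tbl 0x23, slot 11 ⇒ 0x26087 (P1/RW1/US1/PS1)
  ✓ 0x264EB (huge @L1)  — 2 lookups
#1 VA=0x582C00004EB (r,kernel):
  TLB hit vpn=0x582C0000 → PA=0x264EB
#2 VA=0x582C00004EB (r,kernel):
  TLB hit vpn=0x582C0000 → PA=0x264EB
#3 VA=0x68280E1F82A (r,kernel):
  lvl0: tbl 0x20, slot 13 ⇒ 0x27007 (P1/RW1/US1/PS0)
  lvl1: tbl 0x27, slot 10 ⇒ 0x29007 (P1/RW1/US1/PS0)
  lvl2: tbl 0x29, slot 7 ⇒ 0x2A007 (P1/RW1/US1/PS0)
  lvl3: tbl 0x2A, slot 31 ⇒ 0x2E007 (P1/RW1/US1/PS0)
  ✓ 0x2E82A  — 4 lookups
#4 VA=0x380416143B2 (r,kernel):
  lvl0: tbl 0x20, slot 7 ⇒ 0x2F007 (P1/RW1/US1/PS0)
  lvl1: tbl 0x2F, slot 1 ⇒ 0x33007 (P1/RW1/US1/PS0)
  lvl2: tbl 0x33, slot 11 ⇒ 0x37007 (P1/RW1/US1/PS0)
  lvl3: tbl 0x37, slot 20 ⇒ 0x3B007 (P1/RW1/US1/PS0)
  ✓ 0x3B3B2  — 4 lookups

Access #0 PA: 0x264EB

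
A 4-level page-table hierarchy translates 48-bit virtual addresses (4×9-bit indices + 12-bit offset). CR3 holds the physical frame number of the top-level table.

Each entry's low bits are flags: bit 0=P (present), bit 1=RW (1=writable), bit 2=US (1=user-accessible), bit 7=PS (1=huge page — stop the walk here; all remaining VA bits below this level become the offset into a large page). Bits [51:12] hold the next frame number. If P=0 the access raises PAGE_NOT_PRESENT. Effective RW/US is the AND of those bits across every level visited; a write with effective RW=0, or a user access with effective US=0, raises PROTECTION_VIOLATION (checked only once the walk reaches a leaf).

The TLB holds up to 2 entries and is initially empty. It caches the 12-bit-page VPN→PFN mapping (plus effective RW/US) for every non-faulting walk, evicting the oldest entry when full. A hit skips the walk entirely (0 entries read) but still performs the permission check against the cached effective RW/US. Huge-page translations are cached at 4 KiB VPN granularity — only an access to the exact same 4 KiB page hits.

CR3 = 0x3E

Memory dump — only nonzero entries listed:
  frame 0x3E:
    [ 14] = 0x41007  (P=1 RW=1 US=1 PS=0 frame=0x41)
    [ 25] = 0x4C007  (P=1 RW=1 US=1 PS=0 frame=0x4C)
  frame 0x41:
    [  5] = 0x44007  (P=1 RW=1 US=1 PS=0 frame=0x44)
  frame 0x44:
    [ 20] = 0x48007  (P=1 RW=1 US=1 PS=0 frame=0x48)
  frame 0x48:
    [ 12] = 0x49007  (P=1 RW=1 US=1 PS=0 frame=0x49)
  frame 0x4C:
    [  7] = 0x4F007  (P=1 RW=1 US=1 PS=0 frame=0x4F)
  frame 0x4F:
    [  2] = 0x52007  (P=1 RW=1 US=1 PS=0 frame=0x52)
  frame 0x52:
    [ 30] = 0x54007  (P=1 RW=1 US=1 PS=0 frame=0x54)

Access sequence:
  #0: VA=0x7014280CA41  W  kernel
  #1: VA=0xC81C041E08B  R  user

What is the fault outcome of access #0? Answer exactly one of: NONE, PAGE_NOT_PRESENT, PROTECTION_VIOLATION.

Trace:
#0 VA=0x7014280CA41 (w,kernel):
  lvl0: tbl 0x3E, slot 14 ⇒ 0x41007 (P1/RW1/US1/PS0)
  lvl1: tbl 0x41, slot 5 ⇒ 0x44007 (P1/RW1/US1/PS0)
  lvl2: tbl 0x44, slot 20 ⇒ 0x48007 (P1/RW1/US1/PS0)
  lvl3: tbl 0x48, slot 12 ⇒ 0x49007 (P1/RW1/US1/PS0)
  ✓ 0x49A41  — 4 lookups
#1 VA=0xC81C041E08B (r,user):
  lvl0: tbl 0x3E, slot 25 ⇒ 0x4C007 (P1/RW1/US1/PS0)
  lvl1: tbl 0x4C, slot 7 ⇒ 0x4F007 (P1/RW1/US1/PS0)
  lvl2: tbl 0x4F, slot 2 ⇒ 0x52007 (P1/RW1/US1/PS0)
  lvl3: tbl 0x52, slot 30 ⇒ 0x54007 (P1/RW1/US1/PS0)
  ✓ 0x5408B  — 4 lookups

Access #0 fault: NONE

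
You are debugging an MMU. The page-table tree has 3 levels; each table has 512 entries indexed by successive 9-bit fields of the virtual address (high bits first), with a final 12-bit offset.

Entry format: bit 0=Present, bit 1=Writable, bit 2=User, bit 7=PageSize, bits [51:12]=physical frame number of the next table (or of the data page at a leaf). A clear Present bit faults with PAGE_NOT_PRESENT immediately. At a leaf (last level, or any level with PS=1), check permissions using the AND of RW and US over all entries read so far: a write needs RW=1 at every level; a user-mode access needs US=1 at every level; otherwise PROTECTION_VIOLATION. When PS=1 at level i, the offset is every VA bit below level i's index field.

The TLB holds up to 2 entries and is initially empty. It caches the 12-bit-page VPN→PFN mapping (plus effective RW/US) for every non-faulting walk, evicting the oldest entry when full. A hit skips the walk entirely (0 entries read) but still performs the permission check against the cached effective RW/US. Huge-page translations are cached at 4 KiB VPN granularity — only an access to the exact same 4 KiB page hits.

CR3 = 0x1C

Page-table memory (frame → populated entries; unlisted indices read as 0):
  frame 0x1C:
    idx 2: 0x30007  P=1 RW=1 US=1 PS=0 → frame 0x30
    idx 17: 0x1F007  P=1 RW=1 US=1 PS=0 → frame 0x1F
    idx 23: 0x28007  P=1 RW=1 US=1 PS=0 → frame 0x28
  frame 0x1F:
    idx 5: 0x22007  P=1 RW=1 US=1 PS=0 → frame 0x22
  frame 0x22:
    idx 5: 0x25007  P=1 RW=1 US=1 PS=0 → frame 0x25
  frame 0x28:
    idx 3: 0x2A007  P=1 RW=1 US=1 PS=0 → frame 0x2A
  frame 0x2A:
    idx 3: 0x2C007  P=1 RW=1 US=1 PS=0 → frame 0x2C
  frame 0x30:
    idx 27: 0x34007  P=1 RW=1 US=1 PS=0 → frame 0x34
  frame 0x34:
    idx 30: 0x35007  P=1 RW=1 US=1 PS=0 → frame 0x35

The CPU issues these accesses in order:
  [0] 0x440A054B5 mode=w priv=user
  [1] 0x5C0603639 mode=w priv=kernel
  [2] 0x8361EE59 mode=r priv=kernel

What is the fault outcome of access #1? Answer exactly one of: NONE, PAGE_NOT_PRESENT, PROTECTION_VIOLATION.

Trace:
#0 VA=0x440A054B5 (w,user):
  L0: frame=0x1C idx=17 entry=0x1F007 [P=1 RW=1 US=1 PS=0]
  L1: frame=0x1F idx=5 entry=0x22007 [P=1 RW=1 US=1 PS=0]
  L2: frame=0x22 idx=5 entry=0x25007 [P=1 RW=1 US=1 PS=0]
  ⇒ phys 0x254B5  [3 reads]
#1 VA=0x5C0603639 (w,kernel):
  L0: frame=0x1C idx=23 entry=0x28007 [P=1 RW=1 US=1 PS=0]
  L1: frame=0x28 idx=3 entry=0x2A007 [P=1 RW=1 US=1 PS=0]
  L2: frame=0x2A idx=3 entry=0x2C007 [P=1 RW=1 US=1 PS=0]
  ⇒ phys 0x2C639  [3 reads]
#2 VA=0x8361EE59 (r,kernel):
  L0: frame=0x1C idx=2 entry=0x30007 [P=1 RW=1 US=1 PS=0]
  L1: frame=0x30 idx=27 entry=0x34007 [P=1 RW=1 US=1 PS=0]
  L2: frame=0x34 idx=30 entry=0x35007 [P=1 RW=1 US=1 PS=0]
  ⇒ phys 0x35E59  [3 reads]

Access #1 fault: NONE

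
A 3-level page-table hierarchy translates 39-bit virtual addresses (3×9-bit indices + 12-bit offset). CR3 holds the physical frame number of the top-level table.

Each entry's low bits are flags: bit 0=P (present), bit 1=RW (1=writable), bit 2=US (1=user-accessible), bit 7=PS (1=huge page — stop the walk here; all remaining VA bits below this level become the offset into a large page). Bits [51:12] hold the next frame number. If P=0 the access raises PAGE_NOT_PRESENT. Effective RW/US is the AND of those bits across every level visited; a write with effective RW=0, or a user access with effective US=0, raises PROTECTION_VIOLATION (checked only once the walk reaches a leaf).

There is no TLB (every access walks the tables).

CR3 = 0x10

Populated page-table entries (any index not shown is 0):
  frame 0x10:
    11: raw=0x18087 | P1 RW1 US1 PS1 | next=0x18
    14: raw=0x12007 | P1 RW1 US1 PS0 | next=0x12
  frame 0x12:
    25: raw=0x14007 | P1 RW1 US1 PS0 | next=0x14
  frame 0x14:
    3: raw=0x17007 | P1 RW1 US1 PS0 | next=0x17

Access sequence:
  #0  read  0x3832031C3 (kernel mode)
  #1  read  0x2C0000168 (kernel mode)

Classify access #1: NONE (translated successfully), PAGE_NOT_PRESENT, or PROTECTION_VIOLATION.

Walk each access:
#0 VA=0x3832031C3 (r,kernel):
  [0] read 0x10 idx=14: raw=0x12007 flags P=1 W=1 U=1 S=0
  [1] read 0x12 idx=25: raw=0x14007 flags P=1 W=1 U=1 S=0
  [2] read 0x14 idx=3: raw=0x17007 flags P=1 W=1 U=1 S=0
  → PA=0x171C3  (3 entries read)
#1 VA=0x2C0000168 (r,kernel):
  [0] read 0x10 idx=11: raw=0x18087 flags P=1 W=1 U=1 S=1
  → PA=0x18168 (huge @L0)  (1 entries read)

Access #1 fault: NONE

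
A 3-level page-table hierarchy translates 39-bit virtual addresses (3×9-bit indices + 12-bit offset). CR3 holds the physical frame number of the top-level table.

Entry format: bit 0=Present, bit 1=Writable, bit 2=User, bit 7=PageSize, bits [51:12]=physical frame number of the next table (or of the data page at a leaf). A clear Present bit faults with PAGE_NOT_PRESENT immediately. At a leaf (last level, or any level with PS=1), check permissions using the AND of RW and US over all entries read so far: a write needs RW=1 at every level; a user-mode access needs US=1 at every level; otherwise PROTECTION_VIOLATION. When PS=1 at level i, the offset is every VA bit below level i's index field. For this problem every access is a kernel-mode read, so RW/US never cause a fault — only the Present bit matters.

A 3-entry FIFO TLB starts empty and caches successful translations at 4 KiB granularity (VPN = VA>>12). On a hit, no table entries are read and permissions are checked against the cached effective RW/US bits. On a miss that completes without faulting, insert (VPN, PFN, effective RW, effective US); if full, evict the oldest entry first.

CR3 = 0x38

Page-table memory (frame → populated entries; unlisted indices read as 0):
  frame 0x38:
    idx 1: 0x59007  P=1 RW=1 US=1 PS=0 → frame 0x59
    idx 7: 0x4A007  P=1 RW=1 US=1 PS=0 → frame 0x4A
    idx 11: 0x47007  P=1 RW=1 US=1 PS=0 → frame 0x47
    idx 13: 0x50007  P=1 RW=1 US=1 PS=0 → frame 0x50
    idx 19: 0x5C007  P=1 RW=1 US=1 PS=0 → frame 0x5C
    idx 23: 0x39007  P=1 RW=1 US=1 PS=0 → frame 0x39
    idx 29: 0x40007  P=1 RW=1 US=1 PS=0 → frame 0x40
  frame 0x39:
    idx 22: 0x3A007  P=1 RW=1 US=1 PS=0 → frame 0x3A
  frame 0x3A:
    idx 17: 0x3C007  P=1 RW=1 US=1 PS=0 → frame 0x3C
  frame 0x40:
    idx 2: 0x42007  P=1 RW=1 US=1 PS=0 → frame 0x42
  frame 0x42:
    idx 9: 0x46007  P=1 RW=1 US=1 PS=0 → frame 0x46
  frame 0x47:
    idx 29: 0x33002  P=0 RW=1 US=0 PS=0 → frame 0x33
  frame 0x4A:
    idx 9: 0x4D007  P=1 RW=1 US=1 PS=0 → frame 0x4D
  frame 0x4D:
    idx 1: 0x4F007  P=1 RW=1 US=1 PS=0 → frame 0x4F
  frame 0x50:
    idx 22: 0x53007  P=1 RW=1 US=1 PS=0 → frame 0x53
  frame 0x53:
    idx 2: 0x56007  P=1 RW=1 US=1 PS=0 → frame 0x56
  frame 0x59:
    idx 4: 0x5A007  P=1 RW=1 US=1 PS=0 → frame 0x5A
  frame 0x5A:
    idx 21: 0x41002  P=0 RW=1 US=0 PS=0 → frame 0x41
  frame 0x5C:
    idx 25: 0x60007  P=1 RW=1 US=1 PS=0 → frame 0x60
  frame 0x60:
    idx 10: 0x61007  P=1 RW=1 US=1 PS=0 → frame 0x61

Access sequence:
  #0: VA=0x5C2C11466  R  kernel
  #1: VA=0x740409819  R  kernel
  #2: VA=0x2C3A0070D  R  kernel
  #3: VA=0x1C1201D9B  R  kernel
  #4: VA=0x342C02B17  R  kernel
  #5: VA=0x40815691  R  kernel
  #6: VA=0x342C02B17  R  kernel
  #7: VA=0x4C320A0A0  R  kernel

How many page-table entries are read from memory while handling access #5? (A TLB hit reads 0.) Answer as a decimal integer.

Trace:
#0 VA=0x5C2C11466 (r,kernel):
  L0: frame=0x38 idx=23 entry=0x39007 [P=1 RW=1 US=1 PS=0]
  L1: frame=0x39 idx=22 entry=0x3A007 [P=1 RW=1 US=1 PS=0]
  L2: frame=0x3A idx=17 entry=0x3C007 [P=1 RW=1 US=1 PS=0]
  ⇒ phys 0x3C466  [3 reads]
#1 VA=0x740409819 (r,kernel):
  L0: frame=0x38 idx=29 entry=0x40007 [P=1 RW=1 US=1 PS=0]
  L1: frame=0x40 idx=2 entry=0x42007 [P=1 RW=1 US=1 PS=0]
  L2: frame=0x42 idx=9 entry=0x46007 [P=1 RW=1 US=1 PS=0]
  ⇒ phys 0x46819  [3 reads]
#2 VA=0x2C3A0070D (r,kernel):
  L0: frame=0x38 idx=11 entry=0x47007 [P=1 RW=1 US=1 PS=0]
  L1: frame=0x47 idx=29 entry=0x33002 [P=0 RW=1 US=0 PS=0]
  ⇒ fault: PAGE_NOT_PRESENT  — 2 lookups
#3 VA=0x1C1201D9B (r,kernel):
  L0: frame=0x38 idx=7 entry=0x4A007 [P=1 RW=1 US=1 PS=0]
  L1: frame=0x4A idx=9 entry=0x4D007 [P=1 RW=1 US=1 PS=0]
  L2: frame=0x4D idx=1 entry=0x4F007 [P=1 RW=1 US=1 PS=0]
  ⇒ phys 0x4FD9B  [3 reads]
#4 VA=0x342C02B17 (r,kernel):
  L0: frame=0x38 idx=13 entry=0x50007 [P=1 RW=1 US=1 PS=0]
  L1: frame=0x50 idx=22 entry=0x53007 [P=1 RW=1 US=1 PS=0]
  L2: frame=0x53 idx=2 entry=0x56007 [P=1 RW=1 US=1 PS=0]
  ⇒ phys 0x56B17  [3 reads]
#5 VA=0x40815691 (r,kernel):
  L0: frame=0x38 idx=1 entry=0x59007 [P=1 RW=1 US=1 PS=0]
  L1: frame=0x59 idx=4 entry=0x5A007 [P=1 RW=1 US=1 PS=0]
  L2: frame=0x5A idx=21 entry=0x41002 [P=0 RW=1 US=0 PS=0]
  ⇒ fault: PAGE_NOT_PRESENT  — 3 lookups
#6 VA=0x342C02B17 (r,kernel):
  TLB hit vpn=0x342C02 → PA=0x56B17
#7 VA=0x4C320A0A0 (r,kernel):
  L0: frame=0x38 idx=19 entry=0x5C007 [P=1 RW=1 US=1 PS=0]
  L1: frame=0x5C idx=25 entry=0x60007 [P=1 RW=1 US=1 PS=0]
  L2: frame=0x60 idx=10 entry=0x61007 [P=1 RW=1 US=1 PS=0]
  ⇒ phys 0x610A0  [3 reads]

Entries read for #5: 3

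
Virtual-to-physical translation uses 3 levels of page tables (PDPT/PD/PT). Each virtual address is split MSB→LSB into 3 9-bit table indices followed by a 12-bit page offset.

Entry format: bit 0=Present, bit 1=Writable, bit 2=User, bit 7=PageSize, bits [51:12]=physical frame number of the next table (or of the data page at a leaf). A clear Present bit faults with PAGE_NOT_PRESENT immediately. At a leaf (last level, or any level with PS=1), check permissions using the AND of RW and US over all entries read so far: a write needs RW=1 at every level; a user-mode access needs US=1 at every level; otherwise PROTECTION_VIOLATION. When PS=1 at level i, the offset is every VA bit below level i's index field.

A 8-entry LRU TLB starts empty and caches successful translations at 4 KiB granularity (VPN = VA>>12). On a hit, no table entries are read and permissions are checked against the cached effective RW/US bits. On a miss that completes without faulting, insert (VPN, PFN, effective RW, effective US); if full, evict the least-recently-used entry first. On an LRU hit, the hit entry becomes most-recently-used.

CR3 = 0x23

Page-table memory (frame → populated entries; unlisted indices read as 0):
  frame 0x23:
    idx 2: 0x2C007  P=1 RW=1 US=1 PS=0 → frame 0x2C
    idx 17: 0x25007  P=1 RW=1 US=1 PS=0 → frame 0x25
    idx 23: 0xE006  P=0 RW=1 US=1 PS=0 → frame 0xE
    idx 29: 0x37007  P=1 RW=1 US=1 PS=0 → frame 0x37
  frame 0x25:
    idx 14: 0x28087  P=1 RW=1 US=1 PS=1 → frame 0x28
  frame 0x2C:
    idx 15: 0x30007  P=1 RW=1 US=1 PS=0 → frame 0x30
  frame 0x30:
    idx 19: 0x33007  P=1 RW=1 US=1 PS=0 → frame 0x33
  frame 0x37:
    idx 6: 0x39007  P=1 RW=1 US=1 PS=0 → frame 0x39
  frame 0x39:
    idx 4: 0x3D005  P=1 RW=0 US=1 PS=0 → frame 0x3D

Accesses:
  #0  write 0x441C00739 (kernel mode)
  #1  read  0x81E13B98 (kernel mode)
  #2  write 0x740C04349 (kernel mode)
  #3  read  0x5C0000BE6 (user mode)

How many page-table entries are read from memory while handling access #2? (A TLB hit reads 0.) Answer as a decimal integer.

Per-access translation:
#0 VA=0x441C00739 (w,kernel):
  [0] read 0x23 idx=17: raw=0x25007 flags P=1 W=1 U=1 S=0
  [1] read 0x25 idx=14: raw=0x28087 flags P=1 W=1 U=1 S=1
  ⇒ phys 0x28739 (huge @L1)  [2 reads]
#1 VA=0x81E13B98 (r,kernel):
  [0] read 0x23 idx=2: raw=0x2C007 flags P=1 W=1 U=1 S=0
  [1] read 0x2C idx=15: raw=0x30007 flags P=1 W=1 U=1 S=0
  [2] read 0x30 idx=19: raw=0x33007 flags P=1 W=1 U=1 S=0
  ⇒ phys 0x33B98  [3 reads]
#2 VA=0x740C04349 (w,kernel):
  [0] read 0x23 idx=29: raw=0x37007 flags P=1 W=1 U=1 S=0
  [1] read 0x37 idx=6: raw=0x39007 flags P=1 W=1 U=1 S=0
  [2] read 0x39 idx=4: raw=0x3D005 flags P=1 W=0 U=1 S=0
  ⇒ fault: PROTECTION_VIOLATION  — 3 lookups
#3 VA=0x5C0000BE6 (r,user):
  [0] read 0x23 idx=23: raw=0xE006 flags P=0 W=1 U=1 S=0
  ⇒ fault: PAGE_NOT_PRESENT  — 1 lookups

Entries read for #2: 3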